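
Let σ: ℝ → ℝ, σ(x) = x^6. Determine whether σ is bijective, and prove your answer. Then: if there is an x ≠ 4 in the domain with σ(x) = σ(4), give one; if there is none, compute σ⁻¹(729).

σ(4) = 4096 = (−4)^6 = σ(−4) (since 6 is even), with 4 ≠ −4. So σ is not injective, hence not bijective.
For the follow-up, such an x exists: taking x = −4 ∈ ℝ gives σ(−4) = 4096 = σ(4) with −4 ≠ 4.

-4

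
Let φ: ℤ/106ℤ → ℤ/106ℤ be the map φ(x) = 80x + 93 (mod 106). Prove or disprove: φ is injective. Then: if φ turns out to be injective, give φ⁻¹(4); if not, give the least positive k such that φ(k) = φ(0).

We have gcd(80, 106) = 2 > 1. Taking u = 0 and v = 53: φ(0) = 93 and φ(53) = 80·53 + 93 = 4333 ≡ 93 (mod 106).
So φ(0) = φ(53) while 0 ≠ 53, hence φ is not injective.
Since φ is not injective, we find the least positive k with φ(k) = φ(0): this means 80k ≡ 0 (mod 106), i.e. 106 ∣ 80k. Since gcd(80, 106) = 2, dividing through by 2 this holds exactly when 53 ∣ 40k, and as gcd(40, 53) = 1, exactly when 53 ∣ k.
The smallest positive such k is 53.

53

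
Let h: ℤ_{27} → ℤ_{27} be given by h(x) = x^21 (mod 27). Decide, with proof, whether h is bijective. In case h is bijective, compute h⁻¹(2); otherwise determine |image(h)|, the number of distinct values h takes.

h(0) = 0^21 = 0.
h(3): Repeated squaring mod 27: 3^1 ≡ 3, 3^2 ≡ 3² = 9, 3^4 ≡ 9² = 81 ≡ 0, 3^8 ≡ 0² = 0, 3^16 ≡ 0² = 0. Since 21 = 16 + 4 + 1, 3^21 ≡ 0·0·3: 0·0 = 0, then 0·3 = 0. So 3^21 ≡ 0 (mod 27).
So h(0) = h(3) = 0 while 0 ≠ 3, therefore h is not injective, hence not bijective.
Since h is not bijective, we determine |image(h)|. Computing x^21 mod 27 for each x (by repeated squaring, reducing mod 27 at every step), the values h(0), h(1), …, h(26) are: 0, 1, 8, 0, 10, 17, 0, 19, 26, 0, 1, 8, 0, 10, 17, 0, 19, 26, 0, 1, 8, 0, 10, 17, 0, 19, 26.
The distinct values are {0, 1, 8, 10, 17, 19, 26}; there are 7 of them.

7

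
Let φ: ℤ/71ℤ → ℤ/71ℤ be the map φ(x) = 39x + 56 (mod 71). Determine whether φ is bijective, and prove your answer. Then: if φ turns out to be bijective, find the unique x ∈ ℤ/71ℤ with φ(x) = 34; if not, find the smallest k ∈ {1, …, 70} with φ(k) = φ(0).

14

If φ(a) = φ(b), then 39a ≡ 39b (mod 71). Because gcd(39, 71) = 1, we may cancel 39 to get a ≡ b (mod 71).
We now compute 39⁻¹ mod 71 explicitly. Euclid's algorithm: 71 = 1·39 + 32, 39 = 1·32 + 7, 32 = 4·7 + 4, 7 = 1·4 + 3, 4 = 1·3 + 1; back-substituting gives 1 = 51·39 − 28·71, so 39⁻¹ ≡ 51 (mod 71).
For any y ∈ ℤ/71ℤ, x = 51(y − 56) mod 71 satisfies φ(x) = 39·51(y − 56) + 56 ≡ y (since 39·51 ≡ 1 mod 71). So every y has a preimage.
Therefore φ is bijective.
Since φ is bijective, we find φ⁻¹(34): we need 39x ≡ 34 − 56 ≡ 49 (mod 71). Using 39⁻¹ = 51: x ≡ 51·49 = 2499 = 35·71 + 14, so x = 14.
Check: φ(14) = 39·14 + 56 = 602 = 8·71 + 34 ≡ 34 (mod 71).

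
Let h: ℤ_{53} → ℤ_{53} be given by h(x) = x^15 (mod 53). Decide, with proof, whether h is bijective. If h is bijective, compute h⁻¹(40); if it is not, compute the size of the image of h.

Since 53 is prime, the nonzero elements of ℤ_{53} form a cyclic group of order 52.
As gcd(15, 52) = 1, raising to the 15th power is a bijection on this group: if a^15 ≡ b^15 then (ab^{−1})^15 = 1, and the only element of order dividing gcd(15, 52) = 1 is 1, so a = b.
With h(0) = 0 this makes h injective on all of ℤ_{53}, hence bijective (finite equal-size domain and codomain). In particular h is bijective.
Since h is bijective, we find the preimage of 40. The inverse of x ↦ x^15 on (ℤ_{53})^× is x ↦ x^7, because 15·7 = 105 = 2·52 + 1 ≡ 1 (mod 52) and x^{52} = 1 for x ≠ 0 (Fermat). So h⁻¹(40) = 40^7 mod 53.
Repeated squaring mod 53: 40^1 ≡ 40, 40^2 ≡ 40² = 1600 ≡ 10, 40^4 ≡ 10² = 100 ≡ 47. Since 7 = 4 + 2 + 1, 40^7 ≡ 47·10·40: 47·10 = 470 ≡ 46, then 46·40 = 1840 ≡ 38. So 40^7 ≡ 38 (mod 53).
Hence h⁻¹(40) = 38.

38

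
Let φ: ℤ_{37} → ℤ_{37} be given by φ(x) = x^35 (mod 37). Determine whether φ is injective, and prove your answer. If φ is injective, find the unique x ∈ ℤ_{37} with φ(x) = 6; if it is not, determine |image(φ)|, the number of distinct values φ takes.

Since 37 is prime, the nonzero elements of ℤ_{37} form a cyclic group of order 36.
As gcd(35, 36) = 1, raising to the 35th power is a bijection on this group: if s^35 ≡ t^35 then (st^{−1})^35 = 1, and the only element of order dividing gcd(35, 36) = 1 is 1, so s = t.
With φ(0) = 0 this makes φ injective on all of ℤ_{37}, hence bijective (finite equal-size domain and codomain). In particular φ is injective.
Since φ is injective, we find the preimage of 6. The inverse of x ↦ x^35 on (ℤ_{37})^× is x ↦ x^35, because 35·35 = 1225 = 34·36 + 1 ≡ 1 (mod 36) and x^{36} = 1 for x ≠ 0 (Fermat). So φ⁻¹(6) = 6^35 mod 37.
Repeated squaring mod 37: 6^1 ≡ 6, 6^2 ≡ 6² = 36, 6^4 ≡ 36² = 1296 ≡ 1, 6^8 ≡ 1² = 1, 6^16 ≡ 1² = 1, 6^32 ≡ 1² = 1. Since 35 = 32 + 2 + 1, 6^35 ≡ 1·36·6: 1·36 = 36, then 36·6 = 216 ≡ 31. So 6^35 ≡ 31 (mod 37).
Hence φ⁻¹(6) = 31.

31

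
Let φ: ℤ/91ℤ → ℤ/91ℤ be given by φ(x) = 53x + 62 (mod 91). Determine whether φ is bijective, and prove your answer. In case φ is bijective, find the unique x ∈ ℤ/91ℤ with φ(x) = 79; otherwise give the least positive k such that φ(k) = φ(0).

69

Suppose φ(x_1) = φ(x_2) in ℤ/91ℤ. Then 53x_1 + 62 ≡ 53x_2 + 62 (mod 91), hence 53(x_1 − x_2) ≡ 0 (mod 91).
Since gcd(53, 91) = 1, 53 is invertible modulo 91, so x_1 − x_2 ≡ 0 (mod 91), i.e. x_1 = x_2.
We now compute 53⁻¹ mod 91 explicitly. Euclid's algorithm: 91 = 1·53 + 38, 53 = 1·38 + 15, 38 = 2·15 + 8, 15 = 1·8 + 7, 8 = 1·7 + 1; back-substituting gives 1 = 79·53 − 46·91, so 53⁻¹ ≡ 79 (mod 91).
For any y ∈ ℤ/91ℤ, x = 79(y − 62) mod 91 satisfies φ(x) = 53·79(y − 62) + 62 ≡ y (since 53·79 ≡ 1 mod 91). So every y has a preimage.
Thus φ is bijective.
Since φ is bijective, we compute φ⁻¹(79): solve 53x + 62 ≡ 79 (mod 91), i.e. 53x ≡ 17 (mod 91).
Multiplying by 53⁻¹ = 79 gives x ≡ 79·17 = 1343 = 14·91 + 69 ≡ 69 (mod 91).
Check: φ(69) = 53·69 + 62 = 3719 = 40·91 + 79 ≡ 79 (mod 91).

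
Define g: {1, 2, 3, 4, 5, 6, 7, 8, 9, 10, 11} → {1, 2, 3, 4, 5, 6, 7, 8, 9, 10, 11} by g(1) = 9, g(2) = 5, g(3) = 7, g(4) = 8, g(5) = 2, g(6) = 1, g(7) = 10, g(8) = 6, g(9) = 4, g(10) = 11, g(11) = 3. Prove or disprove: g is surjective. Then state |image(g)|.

Every element of the codomain has a preimage: 1 = g(6), 2 = g(5), 3 = g(11), 4 = g(9), 5 = g(2), 6 = g(8), 7 = g(3), 8 = g(4), 9 = g(1), 10 = g(7), 11 = g(10).
Therefore g is surjective.
The image of g is {1, 2, 3, 4, 5, 6, 7, 8, 9, 10, 11}, which has 11 elements.

11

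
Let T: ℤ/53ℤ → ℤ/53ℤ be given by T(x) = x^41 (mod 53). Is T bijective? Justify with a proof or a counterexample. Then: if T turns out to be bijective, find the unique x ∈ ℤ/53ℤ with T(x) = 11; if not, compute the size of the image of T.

Since 53 is prime, the nonzero elements of ℤ/53ℤ form a cyclic group of order 52.
As gcd(41, 52) = 1, raising to the 41st power is a bijection on this group: if x_1^41 ≡ x_2^41 then (x_1x_2^{−1})^41 = 1, and the only element of order dividing gcd(41, 52) = 1 is 1, so x_1 = x_2.
With T(0) = 0 this makes T injective on all of ℤ/53ℤ, hence bijective (finite equal-size domain and codomain). In particular T is bijective.
Since T is bijective, we find the preimage of 11. The inverse of x ↦ x^41 on (ℤ/53ℤ)^× is x ↦ x^33, because 41·33 = 1353 = 26·52 + 1 ≡ 1 (mod 52) and x^{52} = 1 for x ≠ 0 (Fermat). So T⁻¹(11) = 11^33 mod 53.
Repeated squaring mod 53: 11^1 ≡ 11, 11^2 ≡ 11² = 121 ≡ 15, 11^4 ≡ 15² = 225 ≡ 13, 11^8 ≡ 13² = 169 ≡ 10, 11^16 ≡ 10² = 100 ≡ 47, 11^32 ≡ 47² = 2209 ≡ 36. Since 33 = 32 + 1, 11^33 ≡ 36·11: 36·11 = 396 ≡ 25. So 11^33 ≡ 25 (mod 53).
Hence T⁻¹(11) = 25.

25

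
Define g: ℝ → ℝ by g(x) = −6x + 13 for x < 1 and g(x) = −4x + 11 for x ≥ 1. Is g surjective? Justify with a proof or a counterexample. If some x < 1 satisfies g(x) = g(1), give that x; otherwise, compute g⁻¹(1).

Both pieces are strictly decreasing (slopes −6 and −4), so each is injective on its own interval.
The left piece maps (−∞, 1) onto (7, ∞); the right piece maps [1, ∞) onto (−∞, 7].
These images together cover ℝ, so g is surjective.
Because the two images are disjoint, no x < 1 has g(x) = g(1), so we compute g⁻¹(1): 1 lies in (−∞, 7], so solve −4x + 11 = 1: x = (1 − 11)/(−4) = 5/2.

5/2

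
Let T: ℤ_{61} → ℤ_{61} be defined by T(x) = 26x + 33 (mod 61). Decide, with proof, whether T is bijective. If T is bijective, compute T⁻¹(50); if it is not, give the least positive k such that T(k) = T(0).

3

Suppose T(u) = T(v) in ℤ_{61}. Then 26u + 33 ≡ 26v + 33 (mod 61), hence 26(u − v) ≡ 0 (mod 61).
Since gcd(26, 61) = 1, 26 is invertible modulo 61, thus u − v ≡ 0 (mod 61), i.e. u = v.
We now compute 26⁻¹ mod 61 explicitly. Euclid's algorithm: 61 = 2·26 + 9, 26 = 2·9 + 8, 9 = 1·8 + 1; back-substituting gives 1 = 54·26 − 23·61, so 26⁻¹ ≡ 54 (mod 61).
For any y ∈ ℤ_{61}, x = 54(y − 33) mod 61 satisfies T(x) = 26·54(y − 33) + 33 ≡ y (since 26·54 ≡ 1 mod 61). So every y has a preimage.
Therefore T is bijective.
Since T is bijective, we compute T⁻¹(50): solve 26x + 33 ≡ 50 (mod 61), i.e. 26x ≡ 17 (mod 61).
Multiplying by 26⁻¹ = 54 gives x ≡ 54·17 = 918 = 15·61 + 3 ≡ 3 (mod 61).
Check: T(3) = 26·3 + 33 = 111 = 1·61 + 50 ≡ 50 (mod 61).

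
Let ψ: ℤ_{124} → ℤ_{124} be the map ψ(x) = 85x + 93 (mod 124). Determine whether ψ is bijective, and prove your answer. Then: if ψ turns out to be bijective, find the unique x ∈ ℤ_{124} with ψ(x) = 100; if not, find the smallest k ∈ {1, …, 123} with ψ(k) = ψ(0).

If ψ(a) = ψ(b), then 85a ≡ 85b (mod 124). Because gcd(85, 124) = 1, we may cancel 85 to get a ≡ b (mod 124).
We now compute 85⁻¹ mod 124 explicitly. Euclid's algorithm: 124 = 1·85 + 39, 85 = 2·39 + 7, 39 = 5·7 + 4, 7 = 1·4 + 3, 4 = 1·3 + 1; back-substituting gives 1 = 89·85 − 61·124, so 85⁻¹ ≡ 89 (mod 124).
Then y ↦ 89(y − 93) is a two-sided inverse to ψ, so every y ∈ ℤ_{124} has a preimage.
Hence ψ is bijective.
Since ψ is bijective, we compute ψ⁻¹(100): solve 85x + 93 ≡ 100 (mod 124), i.e. 85x ≡ 7 (mod 124).
Multiplying by 85⁻¹ = 89 gives x ≡ 89·7 = 623 = 5·124 + 3 ≡ 3 (mod 124).
Check: ψ(3) = 85·3 + 93 = 348 = 2·124 + 100 ≡ 100 (mod 124).

3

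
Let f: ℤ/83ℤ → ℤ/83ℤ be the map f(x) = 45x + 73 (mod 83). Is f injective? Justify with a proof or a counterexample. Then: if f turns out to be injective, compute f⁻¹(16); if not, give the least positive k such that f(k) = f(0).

43

By definition, injectivity means: for all s, t in the domain, f(s) = f(t) implies s = t.
If f(s) = f(t), then 45s ≡ 45t (mod 83). Because gcd(45, 83) = 1, we may cancel 45 to get s ≡ t (mod 83).
Hence f is injective.
We now compute 45⁻¹ mod 83 explicitly. Euclid's algorithm: 83 = 1·45 + 38, 45 = 1·38 + 7, 38 = 5·7 + 3, 7 = 2·3 + 1; back-substituting gives 1 = 24·45 − 13·83, so 45⁻¹ ≡ 24 (mod 83).
Since f is injective, we find f⁻¹(16): we need 45x ≡ 16 − 73 ≡ 26 (mod 83). Using 45⁻¹ = 24: x ≡ 24·26 = 624 = 7·83 + 43, so x = 43.
Check: f(43) = 45·43 + 73 = 2008 = 24·83 + 16 ≡ 16 (mod 83).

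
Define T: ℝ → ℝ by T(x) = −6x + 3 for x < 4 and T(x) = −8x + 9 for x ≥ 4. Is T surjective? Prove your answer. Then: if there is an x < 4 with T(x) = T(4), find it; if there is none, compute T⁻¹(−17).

Both pieces are strictly decreasing (slopes −6 and −8), so each is injective on its own interval.
The left piece maps (−∞, 4) onto (−21, ∞); the right piece maps [4, ∞) onto (−∞, −23].
The union (−21, ∞) ∪ (−∞, −23] omits the interval between −21 and −23; in particular −21 has no preimage. So T is not surjective.
Because the two images are disjoint, no x < 4 has T(x) = T(4), so we compute T⁻¹(−17): −17 lies in (−21, ∞), so solve −6x + 3 = −17: x = (−17 − 3)/(−6) = 10/3.

10/3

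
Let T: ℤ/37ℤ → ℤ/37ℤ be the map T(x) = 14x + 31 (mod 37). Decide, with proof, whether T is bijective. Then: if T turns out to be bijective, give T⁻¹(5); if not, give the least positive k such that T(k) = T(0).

If T(u) = T(v), then 14u ≡ 14v (mod 37). Because gcd(14, 37) = 1, we may cancel 14 to get u ≡ v (mod 37).
We now compute 14⁻¹ mod 37 explicitly. Euclid's algorithm: 37 = 2·14 + 9, 14 = 1·9 + 5, 9 = 1·5 + 4, 5 = 1·4 + 1; back-substituting gives 1 = 8·14 − 3·37, so 14⁻¹ ≡ 8 (mod 37).
For any y ∈ ℤ/37ℤ, x = 8(y − 31) mod 37 satisfies T(x) = 14·8(y − 31) + 31 ≡ y (since 14·8 ≡ 1 mod 37). So every y has a preimage.
Hence T is bijective.
Since T is bijective, we find T⁻¹(5): we need 14x ≡ 5 − 31 ≡ 11 (mod 37). Using 14⁻¹ = 8: x ≡ 8·11 = 88 = 2·37 + 14, so x = 14.
Check: T(14) = 14·14 + 31 = 227 = 6·37 + 5 ≡ 5 (mod 37).

14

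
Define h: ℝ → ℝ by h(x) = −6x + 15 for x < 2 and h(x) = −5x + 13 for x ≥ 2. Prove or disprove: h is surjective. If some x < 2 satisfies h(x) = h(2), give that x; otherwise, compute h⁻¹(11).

2/3

Both pieces are strictly decreasing (slopes −6 and −5), so each is injective on its own interval.
The left piece maps (−∞, 2) onto (3, ∞); the right piece maps [2, ∞) onto (−∞, 3].
These images together cover ℝ, so h is surjective.
Because the two images are disjoint, no x < 2 has h(x) = h(2), so we compute h⁻¹(11): 11 lies in (3, ∞), so solve −6x + 15 = 11: x = (11 − 15)/(−6) = 2/3.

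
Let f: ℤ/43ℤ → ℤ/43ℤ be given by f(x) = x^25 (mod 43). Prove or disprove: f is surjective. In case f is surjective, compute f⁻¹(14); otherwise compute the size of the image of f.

15

Since 43 is prime, the nonzero elements of ℤ/43ℤ form a cyclic group of order 42.
As gcd(25, 42) = 1, raising to the 25th power is a bijection on this group: if s^25 ≡ t^25 then (st^{−1})^25 = 1, and the only element of order dividing gcd(25, 42) = 1 is 1, so s = t.
With f(0) = 0 this makes f injective on all of ℤ/43ℤ, hence bijective (finite equal-size domain and codomain). In particular f is surjective.
Since f is surjective, we find the preimage of 14. The inverse of x ↦ x^25 on (ℤ/43ℤ)^× is x ↦ x^37, because 25·37 = 925 = 22·42 + 1 ≡ 1 (mod 42) and x^{42} = 1 for x ≠ 0 (Fermat). So f⁻¹(14) = 14^37 mod 43.
Repeated squaring mod 43: 14^1 ≡ 14, 14^2 ≡ 14² = 196 ≡ 24, 14^4 ≡ 24² = 576 ≡ 17, 14^8 ≡ 17² = 289 ≡ 31, 14^16 ≡ 31² = 961 ≡ 15, 14^32 ≡ 15² = 225 ≡ 10. Since 37 = 32 + 4 + 1, 14^37 ≡ 10·17·14: 10·17 = 170 ≡ 41, then 41·14 = 574 ≡ 15. So 14^37 ≡ 15 (mod 43).
Hence f⁻¹(14) = 15.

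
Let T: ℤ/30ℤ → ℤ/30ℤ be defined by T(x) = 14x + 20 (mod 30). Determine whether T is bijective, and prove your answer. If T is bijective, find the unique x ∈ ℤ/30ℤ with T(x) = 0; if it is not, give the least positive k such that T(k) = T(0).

Recall: T is injective if T(u) = T(v) implies u = v.
We have gcd(14, 30) = 2 > 1. Taking u = 0 and v = 15: T(0) = 20 and T(15) = 14·15 + 20 = 230 ≡ 20 (mod 30).
So T(0) = T(15) while 0 ≠ 15, hence T is not injective, hence not bijective.
Since T is not bijective, we find the least positive k with T(k) = T(0): this means 14k ≡ 0 (mod 30), i.e. 30 ∣ 14k. Since gcd(14, 30) = 2, dividing through by 2 this holds exactly when 15 ∣ 7k, and as gcd(7, 15) = 1, exactly when 15 ∣ k.
The smallest positive such k is 15.

15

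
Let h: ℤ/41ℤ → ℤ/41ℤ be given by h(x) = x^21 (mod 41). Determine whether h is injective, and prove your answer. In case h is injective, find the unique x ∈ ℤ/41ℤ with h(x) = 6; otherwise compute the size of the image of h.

Since 41 is prime, the nonzero elements of ℤ/41ℤ form a cyclic group of order 40.
As gcd(21, 40) = 1, raising to the 21st power is a bijection on this group: if s^21 ≡ t^21 then (st^{−1})^21 = 1, and the only element of order dividing gcd(21, 40) = 1 is 1, so s = t.
With h(0) = 0 this makes h injective on all of ℤ/41ℤ, hence bijective (finite equal-size domain and codomain). In particular h is injective.
Since h is injective, we find the preimage of 6. The inverse of x ↦ x^21 on (ℤ/41ℤ)^× is x ↦ x^21, because 21·21 = 441 = 11·40 + 1 ≡ 1 (mod 40) and x^{40} = 1 for x ≠ 0 (Fermat). So h⁻¹(6) = 6^21 mod 41.
Repeated squaring mod 41: 6^1 ≡ 6, 6^2 ≡ 6² = 36, 6^4 ≡ 36² = 1296 ≡ 25, 6^8 ≡ 25² = 625 ≡ 10, 6^16 ≡ 10² = 100 ≡ 18. Since 21 = 16 + 4 + 1, 6^21 ≡ 18·25·6: 18·25 = 450 ≡ 40, then 40·6 = 240 ≡ 35. So 6^21 ≡ 35 (mod 41).
Hence h⁻¹(6) = 35.

35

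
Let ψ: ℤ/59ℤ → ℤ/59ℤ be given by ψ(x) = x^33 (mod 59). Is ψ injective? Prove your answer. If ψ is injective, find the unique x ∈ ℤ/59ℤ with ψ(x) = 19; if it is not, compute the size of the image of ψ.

35

Since 59 is prime, the nonzero elements of ℤ/59ℤ form a cyclic group of order 58.
As gcd(33, 58) = 1, raising to the 33rd power is a bijection on this group: if x_1^33 ≡ x_2^33 then (x_1x_2^{−1})^33 = 1, and the only element of order dividing gcd(33, 58) = 1 is 1, so x_1 = x_2.
With ψ(0) = 0 this makes ψ injective on all of ℤ/59ℤ, hence bijective (finite equal-size domain and codomain). In particular ψ is injective.
Since ψ is injective, we find the preimage of 19. The inverse of x ↦ x^33 on (ℤ/59ℤ)^× is x ↦ x^51, because 33·51 = 1683 = 29·58 + 1 ≡ 1 (mod 58) and x^{58} = 1 for x ≠ 0 (Fermat). So ψ⁻¹(19) = 19^51 mod 59.
Repeated squaring mod 59: 19^1 ≡ 19, 19^2 ≡ 19² = 361 ≡ 7, 19^4 ≡ 7² = 49, 19^8 ≡ 49² = 2401 ≡ 41, 19^16 ≡ 41² = 1681 ≡ 29, 19^32 ≡ 29² = 841 ≡ 15. Since 51 = 32 + 16 + 2 + 1, 19^51 ≡ 15·29·7·19: 15·29 = 435 ≡ 22, then 22·7 = 154 ≡ 36, then 36·19 = 684 ≡ 35. So 19^51 ≡ 35 (mod 59).
Hence ψ⁻¹(19) = 35.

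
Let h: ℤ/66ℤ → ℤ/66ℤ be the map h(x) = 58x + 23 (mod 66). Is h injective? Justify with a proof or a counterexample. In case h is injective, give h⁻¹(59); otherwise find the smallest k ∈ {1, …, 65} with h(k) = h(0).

33

We have gcd(58, 66) = 2 > 1. Taking x_1 = 0 and x_2 = 33: h(0) = 23 and h(33) = 58·33 + 23 = 1937 ≡ 23 (mod 66).
So h(0) = h(33) while 0 ≠ 33, hence h is not injective.
Since h is not injective, we find the least positive k with h(k) = h(0): this means 58k ≡ 0 (mod 66), i.e. 66 ∣ 58k. Since gcd(58, 66) = 2, dividing through by 2 this holds exactly when 33 ∣ 29k, and as gcd(29, 33) = 1, exactly when 33 ∣ k.
The smallest positive such k is 33.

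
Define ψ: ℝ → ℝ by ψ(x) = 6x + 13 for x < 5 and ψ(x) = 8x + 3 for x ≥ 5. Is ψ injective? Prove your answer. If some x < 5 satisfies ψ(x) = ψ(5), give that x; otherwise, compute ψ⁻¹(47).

11/2

Both pieces are strictly increasing (slopes 6 and 8), so each is injective on its own interval.
The left piece maps (−∞, 5) onto (−∞, 43); the right piece maps [5, ∞) onto [43, ∞).
These images are disjoint, so no value is attained by both pieces. Therefore ψ is injective.
Because the two images are disjoint, no x < 5 has ψ(x) = ψ(5), so we compute ψ⁻¹(47): 47 lies in [43, ∞), so solve 8x + 3 = 47: x = (47 − 3)/8 = 11/2.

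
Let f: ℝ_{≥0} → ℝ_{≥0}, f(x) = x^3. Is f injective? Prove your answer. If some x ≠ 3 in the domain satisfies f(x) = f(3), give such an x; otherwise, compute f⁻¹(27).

3

On ℝ_{≥0}, x ↦ x^3 is strictly increasing, so f(u) = f(v) forces u = v. Thus f is injective.
Since x ↦ x^3 is strictly increasing on ℝ_{≥0}, it is injective there, so no x ≠ 3 in the domain has f(x) = f(3). We therefore compute f⁻¹(27) = 27^{1/3} = 3 (indeed 3^3 = 27).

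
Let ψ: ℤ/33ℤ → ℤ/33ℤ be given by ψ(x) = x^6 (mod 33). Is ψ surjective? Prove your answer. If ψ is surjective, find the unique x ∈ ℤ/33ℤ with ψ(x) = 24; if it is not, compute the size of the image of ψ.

ψ(4): Repeated squaring mod 33: 4^1 ≡ 4, 4^2 ≡ 4² = 16, 4^4 ≡ 16² = 256 ≡ 25. Since 6 = 4 + 2, 4^6 ≡ 25·16: 25·16 = 400 ≡ 4. So 4^6 ≡ 4 (mod 33).
ψ(7): Repeated squaring mod 33: 7^1 ≡ 7, 7^2 ≡ 7² = 49 ≡ 16, 7^4 ≡ 16² = 256 ≡ 25. Since 6 = 4 + 2, 7^6 ≡ 25·16: 25·16 = 400 ≡ 4. So 7^6 ≡ 4 (mod 33).
So ψ(4) = ψ(7) = 4 while 4 ≠ 7, hence ψ is not injective.
A non-injective map from the 33-element set ℤ/33ℤ to itself takes at most 32 distinct values, so it cannot be surjective. So ψ is not surjective.
Since ψ is not surjective, we determine |image(ψ)|. Computing x^6 mod 33 for each x (by repeated squaring, reducing mod 33 at every step), the values ψ(0), ψ(1), …, ψ(32) are: 0, 1, 31, 3, 4, 16, 27, 4, 25, 9, 1, 22, 12, 31, 25, 15, 16, 16, 15, 25, 31, 12, 22, 1, 9, 25, 4, 27, 16, 4, 3, 31, 1.
The distinct values are {0, 1, 3, 4, 9, 12, 15, 16, 22, 25, 27, 31}; there are 12 of them.

12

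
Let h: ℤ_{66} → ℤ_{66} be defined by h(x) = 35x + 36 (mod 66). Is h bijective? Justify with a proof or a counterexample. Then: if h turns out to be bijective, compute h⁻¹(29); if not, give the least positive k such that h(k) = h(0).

If h(s) = h(t), then 35s ≡ 35t (mod 66). Because gcd(35, 66) = 1, we may cancel 35 to get s ≡ t (mod 66).
We now compute 35⁻¹ mod 66 explicitly. Euclid's algorithm: 66 = 1·35 + 31, 35 = 1·31 + 4, 31 = 7·4 + 3, 4 = 1·3 + 1; back-substituting gives 1 = 17·35 − 9·66, so 35⁻¹ ≡ 17 (mod 66).
For any y ∈ ℤ_{66}, x = 17(y − 36) mod 66 satisfies h(x) = 35·17(y − 36) + 36 ≡ y (since 35·17 ≡ 1 mod 66). So every y has a preimage.
Therefore h is bijective.
Since h is bijective, we compute h⁻¹(29): solve 35x + 36 ≡ 29 (mod 66), i.e. 35x ≡ 59 (mod 66).
Multiplying by 35⁻¹ = 17 gives x ≡ 17·59 = 1003 = 15·66 + 13 ≡ 13 (mod 66).
Check: h(13) = 35·13 + 36 = 491 = 7·66 + 29 ≡ 29 (mod 66).

13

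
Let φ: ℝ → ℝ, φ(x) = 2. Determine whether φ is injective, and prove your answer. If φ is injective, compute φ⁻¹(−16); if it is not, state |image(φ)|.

φ(0) = 2 = φ(1) with 0 ≠ 1, so φ is not injective.
Since φ is not injective, we state |image(φ)|: the image of φ is {2}, which has 1 element.

1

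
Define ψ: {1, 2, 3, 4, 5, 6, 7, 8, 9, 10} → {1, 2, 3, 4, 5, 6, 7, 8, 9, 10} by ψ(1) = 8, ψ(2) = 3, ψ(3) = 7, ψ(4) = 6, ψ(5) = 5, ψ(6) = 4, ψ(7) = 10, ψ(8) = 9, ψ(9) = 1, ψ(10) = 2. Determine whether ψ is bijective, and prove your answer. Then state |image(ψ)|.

10

The values 8, 3, 7, 6, 5, 4, 10, 9, 1, 2 are a permutation of {1, 2, 3, 4, 5, 6, 7, 8, 9, 10}: each element appears exactly once.
So ψ is injective and surjective, hence bijective.
The image of ψ is {1, 2, 3, 4, 5, 6, 7, 8, 9, 10}, which has 10 elements.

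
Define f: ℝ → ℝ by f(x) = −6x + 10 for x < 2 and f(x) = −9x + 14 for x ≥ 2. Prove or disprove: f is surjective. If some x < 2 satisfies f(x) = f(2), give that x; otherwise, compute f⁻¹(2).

4/3

Both pieces are strictly decreasing (slopes −6 and −9), so each is injective on its own interval.
The left piece maps (−∞, 2) onto (−2, ∞); the right piece maps [2, ∞) onto (−∞, −4].
The union (−2, ∞) ∪ (−∞, −4] omits the interval between −2 and −4; in particular −2 has no preimage. So f is not surjective.
Because the two images are disjoint, no x < 2 has f(x) = f(2), so we compute f⁻¹(2): 2 lies in (−2, ∞), so solve −6x + 10 = 2: x = (2 − 10)/(−6) = 4/3.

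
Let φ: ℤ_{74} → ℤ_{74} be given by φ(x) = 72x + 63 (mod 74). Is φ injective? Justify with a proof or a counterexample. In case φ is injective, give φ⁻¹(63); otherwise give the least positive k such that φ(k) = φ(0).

37

Recall: φ is injective when φ(x_1) = φ(x_2) forces x_1 = x_2.
We have gcd(72, 74) = 2 > 1. Taking x_1 = 0 and x_2 = 37: φ(0) = 63 and φ(37) = 72·37 + 63 = 2727 ≡ 63 (mod 74).
So φ(0) = φ(37) while 0 ≠ 37, therefore φ is not injective.
Since φ is not injective, we find the least positive k with φ(k) = φ(0): this means 72k ≡ 0 (mod 74), i.e. 74 ∣ 72k. Since gcd(72, 74) = 2, dividing through by 2 this holds exactly when 37 ∣ 36k, and as gcd(36, 37) = 1, exactly when 37 ∣ k.
The smallest positive such k is 37.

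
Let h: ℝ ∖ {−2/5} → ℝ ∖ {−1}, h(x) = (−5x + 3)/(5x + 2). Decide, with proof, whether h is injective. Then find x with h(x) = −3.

Suppose h(x_1) = h(x_2). Cross-multiplying: (−5x_1 + 3)(5x_2 + 2) = (−5x_2 + 3)(5x_1 + 2).
Expanding both sides and cancelling the symmetric terms leaves −25·(x_1 − x_2) = 0. Since −25 ≠ 0, x_1 = x_2. Thus h is injective.
Solving h(x) = −3: cross-multiplying gives −5x + 3 = −3(5x + 2), which rearranges to 10x = −9, so x = −9/10.

-9/10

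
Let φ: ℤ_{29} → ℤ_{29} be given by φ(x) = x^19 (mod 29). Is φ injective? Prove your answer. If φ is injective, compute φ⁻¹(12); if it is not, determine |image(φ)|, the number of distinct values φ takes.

Since 29 is prime, the nonzero elements of ℤ_{29} form a cyclic group of order 28.
As gcd(19, 28) = 1, raising to the 19th power is a bijection on this group: if u^19 ≡ v^19 then (uv^{−1})^19 = 1, and the only element of order dividing gcd(19, 28) = 1 is 1, so u = v.
With φ(0) = 0 this makes φ injective on all of ℤ_{29}, hence bijective (finite equal-size domain and codomain). In particular φ is injective.
Since φ is injective, we find the preimage of 12. The inverse of x ↦ x^19 on (ℤ_{29})^× is x ↦ x^3, because 19·3 = 57 = 2·28 + 1 ≡ 1 (mod 28) and x^{28} = 1 for x ≠ 0 (Fermat). So φ⁻¹(12) = 12^3 mod 29.
Repeated squaring mod 29: 12^1 ≡ 12, 12^2 ≡ 12² = 144 ≡ 28. Since 3 = 2 + 1, 12^3 ≡ 28·12: 28·12 = 336 ≡ 17. So 12^3 ≡ 17 (mod 29).
Hence φ⁻¹(12) = 17.

17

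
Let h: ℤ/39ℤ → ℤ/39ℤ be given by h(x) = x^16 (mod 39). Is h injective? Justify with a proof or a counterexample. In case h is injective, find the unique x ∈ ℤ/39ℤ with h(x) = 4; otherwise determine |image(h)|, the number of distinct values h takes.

8

h(1) = 1^16 = 1.
h(5): Repeated squaring mod 39: 5^1 ≡ 5, 5^2 ≡ 5² = 25, 5^4 ≡ 25² = 625 ≡ 1, 5^8 ≡ 1² = 1, 5^16 ≡ 1² = 1. So 5^16 ≡ 1 (mod 39).
So h(1) = h(5) = 1 while 1 ≠ 5, thus h is not injective.
Since h is not injective, we determine |image(h)|. Computing x^16 mod 39 for each x (by repeated squaring, reducing mod 39 at every step), the values h(0), h(1), …, h(38) are: 0, 1, 16, 3, 22, 1, 9, 22, 1, 9, 16, 16, 27, 13, 1, 3, 16, 22, 27, 22, 22, 27, 22, 16, 3, 1, 13, 27, 16, 16, 9, 1, 22, 9, 1, 22, 3, 16, 1.
The distinct values are {0, 1, 3, 9, 13, 16, 22, 27}; there are 8 of them.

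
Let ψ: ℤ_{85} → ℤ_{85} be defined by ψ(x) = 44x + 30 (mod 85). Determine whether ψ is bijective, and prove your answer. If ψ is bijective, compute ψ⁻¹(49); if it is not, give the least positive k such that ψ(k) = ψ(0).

Recall that ψ is injective if ψ(u) = ψ(v) implies u = v.
Suppose ψ(u) = ψ(v) in ℤ_{85}. Then 44u + 30 ≡ 44v + 30 (mod 85), thus 44(u − v) ≡ 0 (mod 85).
Since gcd(44, 85) = 1, 44 is invertible modulo 85, thus u − v ≡ 0 (mod 85), i.e. u = v.
We now compute 44⁻¹ mod 85 explicitly. Euclid's algorithm: 85 = 1·44 + 41, 44 = 1·41 + 3, 41 = 13·3 + 2, 3 = 1·2 + 1; back-substituting gives 1 = 29·44 − 15·85, so 44⁻¹ ≡ 29 (mod 85).
Then y ↦ 29(y − 30) is a two-sided inverse to ψ, so every y ∈ ℤ_{85} has a preimage.
Hence ψ is bijective.
Since ψ is bijective, we find ψ⁻¹(49): we need 44x ≡ 49 − 30 ≡ 19 (mod 85). Using 44⁻¹ = 29: x ≡ 29·19 = 551 = 6·85 + 41, so x = 41.
Check: ψ(41) = 44·41 + 30 = 1834 = 21·85 + 49 ≡ 49 (mod 85).

41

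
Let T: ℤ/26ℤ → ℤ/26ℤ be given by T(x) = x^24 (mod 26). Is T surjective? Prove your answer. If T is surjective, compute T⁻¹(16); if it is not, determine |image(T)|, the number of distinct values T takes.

4

T(1) = 1^24 = 1.
T(3): Repeated squaring mod 26: 3^1 ≡ 3, 3^2 ≡ 3² = 9, 3^4 ≡ 9² = 81 ≡ 3, 3^8 ≡ 3² = 9, 3^16 ≡ 9² = 81 ≡ 3. Since 24 = 16 + 8, 3^24 ≡ 3·9: 3·9 = 27 ≡ 1. So 3^24 ≡ 1 (mod 26).
So T(1) = T(3) = 1 while 1 ≠ 3, hence T is not injective.
A non-injective map from the 26-element set ℤ/26ℤ to itself takes at most 25 distinct values, so it cannot be surjective. Therefore T is not surjective.
Since T is not surjective, we determine |image(T)|. Computing x^24 mod 26 for each x (by repeated squaring, reducing mod 26 at every step), the values T(0), T(1), …, T(25) are: 0, 1, 14, 1, 14, 1, 14, 1, 14, 1, 14, 1, 14, 13, 14, 1, 14, 1, 14, 1, 14, 1, 14, 1, 14, 1.
The distinct values are {0, 1, 13, 14}; there are 4 of them.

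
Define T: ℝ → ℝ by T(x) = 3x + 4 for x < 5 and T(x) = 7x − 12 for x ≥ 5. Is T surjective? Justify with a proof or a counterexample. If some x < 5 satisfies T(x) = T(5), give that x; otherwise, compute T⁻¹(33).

45/7

Both pieces are strictly increasing (slopes 3 and 7), so each is injective on its own interval.
The left piece maps (−∞, 5) onto (−∞, 19); the right piece maps [5, ∞) onto [23, ∞).
The union (−∞, 19) ∪ [23, ∞) omits the interval between 19 and 23; in particular 19 has no preimage. So T is not surjective.
Because the two images are disjoint, no x < 5 has T(x) = T(5), so we compute T⁻¹(33): 33 lies in [23, ∞), so solve 7x − 12 = 33: x = (33 + 12)/7 = 45/7.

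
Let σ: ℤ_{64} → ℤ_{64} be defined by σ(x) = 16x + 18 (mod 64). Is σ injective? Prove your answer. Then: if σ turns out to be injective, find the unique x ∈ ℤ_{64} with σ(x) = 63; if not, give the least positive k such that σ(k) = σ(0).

4

Recall that injectivity means: for all a, b in the domain, σ(a) = σ(b) implies a = b.
We have gcd(16, 64) = 16 > 1. Taking a = 0 and b = 4: σ(0) = 18 and σ(4) = 16·4 + 18 = 82 ≡ 18 (mod 64).
So σ(0) = σ(4) while 0 ≠ 4, thus σ is not injective.
Since σ is not injective, we find the least positive k with σ(k) = σ(0): this means 16k ≡ 0 (mod 64), i.e. 64 ∣ 16k. Since gcd(16, 64) = 16, dividing through by 16 this holds exactly when 4 ∣ k.
The smallest positive such k is 4.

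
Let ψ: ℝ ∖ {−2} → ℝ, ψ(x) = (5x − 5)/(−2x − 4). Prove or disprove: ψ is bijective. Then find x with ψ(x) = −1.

If ψ(x) = −5/2, cross-multiplying gives −2(5x − 5) = 5(−2x − 4), which simplifies to 10 = −20 — false.  So −5/2 has no preimage and ψ is not surjective.
Hence ψ is not bijective.
Solving ψ(x) = −1: cross-multiplying gives 5x − 5 = −1(−2x − 4), which rearranges to 3x = 9, so x = 3.

3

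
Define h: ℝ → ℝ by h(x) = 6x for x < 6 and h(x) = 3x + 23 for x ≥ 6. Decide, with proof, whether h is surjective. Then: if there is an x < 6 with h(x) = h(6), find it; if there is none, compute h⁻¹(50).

Both pieces are strictly increasing (slopes 6 and 3), so each is injective on its own interval.
The left piece maps (−∞, 6) onto (−∞, 36); the right piece maps [6, ∞) onto [41, ∞).
The union (−∞, 36) ∪ [41, ∞) omits the interval between 36 and 41; in particular 36 has no preimage. So h is not surjective.
Because the two images are disjoint, no x < 6 has h(x) = h(6), so we compute h⁻¹(50): 50 lies in [41, ∞), so solve 3x + 23 = 50: x = (50 − 23)/3 = 9.

9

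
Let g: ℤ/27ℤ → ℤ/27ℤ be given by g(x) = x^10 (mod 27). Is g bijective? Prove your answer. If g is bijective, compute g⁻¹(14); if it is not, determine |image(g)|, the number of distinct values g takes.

10

g(0) = 0^10 = 0.
g(3): Repeated squaring mod 27: 3^1 ≡ 3, 3^2 ≡ 3² = 9, 3^4 ≡ 9² = 81 ≡ 0, 3^8 ≡ 0² = 0. Since 10 = 8 + 2, 3^10 ≡ 0·9: 0·9 = 0. So 3^10 ≡ 0 (mod 27).
So g(0) = g(3) = 0 while 0 ≠ 3, therefore g is not injective, hence not bijective.
Since g is not bijective, we determine |image(g)|. Computing x^10 mod 27 for each x (by repeated squaring, reducing mod 27 at every step), the values g(0), g(1), …, g(26) are: 0, 1, 25, 0, 4, 22, 0, 7, 19, 0, 10, 16, 0, 13, 13, 0, 16, 10, 0, 19, 7, 0, 22, 4, 0, 25, 1.
The distinct values are {0, 1, 4, 7, 10, 13, 16, 19, 22, 25}; there are 10 of them.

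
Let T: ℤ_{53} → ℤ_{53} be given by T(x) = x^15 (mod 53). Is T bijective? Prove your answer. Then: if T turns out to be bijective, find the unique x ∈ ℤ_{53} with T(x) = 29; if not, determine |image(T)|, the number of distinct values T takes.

Since 53 is prime, the nonzero elements of ℤ_{53} form a cyclic group of order 52.
As gcd(15, 52) = 1, raising to the 15th power is a bijection on this group: if a^15 ≡ b^15 then (ab^{−1})^15 = 1, and the only element of order dividing gcd(15, 52) = 1 is 1, so a = b.
With T(0) = 0 this makes T injective on all of ℤ_{53}, hence bijective (finite equal-size domain and codomain). In particular T is bijective.
Since T is bijective, we find the preimage of 29. The inverse of x ↦ x^15 on (ℤ_{53})^× is x ↦ x^7, because 15·7 = 105 = 2·52 + 1 ≡ 1 (mod 52) and x^{52} = 1 for x ≠ 0 (Fermat). So T⁻¹(29) = 29^7 mod 53.
Repeated squaring mod 53: 29^1 ≡ 29, 29^2 ≡ 29² = 841 ≡ 46, 29^4 ≡ 46² = 2116 ≡ 49. Since 7 = 4 + 2 + 1, 29^7 ≡ 49·46·29: 49·46 = 2254 ≡ 28, then 28·29 = 812 ≡ 17. So 29^7 ≡ 17 (mod 53).
Hence T⁻¹(29) = 17.

17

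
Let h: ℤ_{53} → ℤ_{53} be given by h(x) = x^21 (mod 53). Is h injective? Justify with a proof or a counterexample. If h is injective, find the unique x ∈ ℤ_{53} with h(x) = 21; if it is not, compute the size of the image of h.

Since 53 is prime, the nonzero elements of ℤ_{53} form a cyclic group of order 52.
As gcd(21, 52) = 1, raising to the 21st power is a bijection on this group: if u^21 ≡ v^21 then (uv^{−1})^21 = 1, and the only element of order dividing gcd(21, 52) = 1 is 1, so u = v.
With h(0) = 0 this makes h injective on all of ℤ_{53}, hence bijective (finite equal-size domain and codomain). In particular h is injective.
Since h is injective, we find the preimage of 21. The inverse of x ↦ x^21 on (ℤ_{53})^× is x ↦ x^5, because 21·5 = 105 = 2·52 + 1 ≡ 1 (mod 52) and x^{52} = 1 for x ≠ 0 (Fermat). So h⁻¹(21) = 21^5 mod 53.
Repeated squaring mod 53: 21^1 ≡ 21, 21^2 ≡ 21² = 441 ≡ 17, 21^4 ≡ 17² = 289 ≡ 24. Since 5 = 4 + 1, 21^5 ≡ 24·21: 24·21 = 504 ≡ 27. So 21^5 ≡ 27 (mod 53).
Hence h⁻¹(21) = 27.

27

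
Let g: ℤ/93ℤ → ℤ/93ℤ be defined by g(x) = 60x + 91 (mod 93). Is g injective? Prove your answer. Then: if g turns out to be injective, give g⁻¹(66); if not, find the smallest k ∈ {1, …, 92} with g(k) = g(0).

31

By definition, injectivity means: for all a, b in the domain, g(a) = g(b) implies a = b.
We have gcd(60, 93) = 3 > 1. Taking a = 0 and b = 31: g(0) = 91 and g(31) = 60·31 + 91 = 1951 ≡ 91 (mod 93).
So g(0) = g(31) while 0 ≠ 31, so g is not injective.
Since g is not injective, we find the least positive k with g(k) = g(0): this means 60k ≡ 0 (mod 93), i.e. 93 ∣ 60k. Since gcd(60, 93) = 3, dividing through by 3 this holds exactly when 31 ∣ 20k, and as gcd(20, 31) = 1, exactly when 31 ∣ k.
The smallest positive such k is 31.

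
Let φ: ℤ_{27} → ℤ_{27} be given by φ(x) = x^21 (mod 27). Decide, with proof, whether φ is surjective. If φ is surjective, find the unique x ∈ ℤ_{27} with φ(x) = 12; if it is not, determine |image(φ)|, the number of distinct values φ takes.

7

φ(0) = 0^21 = 0.
φ(3): Repeated squaring mod 27: 3^1 ≡ 3, 3^2 ≡ 3² = 9, 3^4 ≡ 9² = 81 ≡ 0, 3^8 ≡ 0² = 0, 3^16 ≡ 0² = 0. Since 21 = 16 + 4 + 1, 3^21 ≡ 0·0·3: 0·0 = 0, then 0·3 = 0. So 3^21 ≡ 0 (mod 27).
So φ(0) = φ(3) = 0 while 0 ≠ 3, so φ is not injective.
A non-injective map from the 27-element set ℤ_{27} to itself takes at most 26 distinct values, so it cannot be surjective. Hence φ is not surjective.
Since φ is not surjective, we determine |image(φ)|. Computing x^21 mod 27 for each x (by repeated squaring, reducing mod 27 at every step), the values φ(0), φ(1), …, φ(26) are: 0, 1, 8, 0, 10, 17, 0, 19, 26, 0, 1, 8, 0, 10, 17, 0, 19, 26, 0, 1, 8, 0, 10, 17, 0, 19, 26.
The distinct values are {0, 1, 8, 10, 17, 19, 26}; there are 7 of them.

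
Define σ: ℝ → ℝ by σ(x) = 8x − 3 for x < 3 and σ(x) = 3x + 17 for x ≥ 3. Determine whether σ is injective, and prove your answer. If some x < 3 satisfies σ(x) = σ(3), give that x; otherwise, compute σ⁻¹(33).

Both pieces are strictly increasing (slopes 8 and 3), so each is injective on its own interval.
The left piece maps (−∞, 3) onto (−∞, 21); the right piece maps [3, ∞) onto [26, ∞).
These images are disjoint, so no value is attained by both pieces. Hence σ is injective.
Because the two images are disjoint, no x < 3 has σ(x) = σ(3), so we compute σ⁻¹(33): 33 lies in [26, ∞), so solve 3x + 17 = 33: x = (33 − 17)/3 = 16/3.

16/3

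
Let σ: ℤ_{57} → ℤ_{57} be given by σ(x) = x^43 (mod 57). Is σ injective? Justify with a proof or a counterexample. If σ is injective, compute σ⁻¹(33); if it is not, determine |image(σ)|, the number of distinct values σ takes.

21

Computing x^43 mod 57 for each x (by repeated squaring, reducing mod 57 at every step), the values σ(0), σ(1), …, σ(56) are: 0, 1, 14, 21, 25, 35, 9, 7, 8, 42, 34, 11, 12, 10, 41, 51, 55, 5, 18, 19, 20, 33, 40, 44, 54, 28, 26, 27, 4, 53, 30, 31, 29, 3, 13, 17, 24, 37, 38, 39, 52, 2, 6, 16, 47, 45, 46, 23, 15, 49, 50, 48, 22, 32, 36, 43, 56.
Every element of ℤ_{57} appears exactly once in this list, so σ is a bijection, and in particular injective.
Since σ is injective, we read off the preimage of 33 from the same table: σ(21) = 33, so σ⁻¹(33) = 21.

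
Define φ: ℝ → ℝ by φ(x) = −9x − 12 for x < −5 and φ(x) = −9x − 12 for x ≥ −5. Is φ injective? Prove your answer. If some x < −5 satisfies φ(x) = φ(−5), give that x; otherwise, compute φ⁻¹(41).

Both pieces are strictly decreasing (slopes −9 and −9), so each is injective on its own interval.
The left piece maps (−∞, −5) onto (33, ∞); the right piece maps [−5, ∞) onto (−∞, 33].
These images are disjoint, so no value is attained by both pieces. So φ is injective.
Because the two images are disjoint, no x < −5 has φ(x) = φ(−5), so we compute φ⁻¹(41): 41 lies in (33, ∞), so solve −9x − 12 = 41: x = (41 + 12)/(−9) = −53/9.

-53/9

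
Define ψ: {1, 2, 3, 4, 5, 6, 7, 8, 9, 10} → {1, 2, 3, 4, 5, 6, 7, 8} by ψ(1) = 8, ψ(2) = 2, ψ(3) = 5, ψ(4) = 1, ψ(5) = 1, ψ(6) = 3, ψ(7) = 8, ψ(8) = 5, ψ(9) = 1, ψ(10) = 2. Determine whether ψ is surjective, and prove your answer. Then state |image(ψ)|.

5

No element maps to 4, so ψ is not surjective.
The image of ψ is {1, 2, 3, 5, 8}, which has 5 elements.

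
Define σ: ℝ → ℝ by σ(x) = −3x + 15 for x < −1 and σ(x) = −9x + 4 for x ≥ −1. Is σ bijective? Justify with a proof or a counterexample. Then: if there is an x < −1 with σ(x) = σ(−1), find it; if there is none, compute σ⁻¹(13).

Both pieces are strictly decreasing (slopes −3 and −9), so each is injective on its own interval.
The left piece maps (−∞, −1) onto (18, ∞); the right piece maps [−1, ∞) onto (−∞, 13].
The images leave a gap (18 has no preimage), so σ is not surjective, hence not bijective.
Because the two images are disjoint, no x < −1 has σ(x) = σ(−1), so we compute σ⁻¹(13): 13 lies in (−∞, 13], so solve −9x + 4 = 13: x = (13 − 4)/(−9) = −1.

-1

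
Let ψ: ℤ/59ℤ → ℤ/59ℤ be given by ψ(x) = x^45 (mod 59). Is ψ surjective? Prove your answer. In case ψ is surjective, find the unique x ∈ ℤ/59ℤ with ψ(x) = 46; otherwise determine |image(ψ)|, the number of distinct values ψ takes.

57

Since 59 is prime, the nonzero elements of ℤ/59ℤ form a cyclic group of order 58.
As gcd(45, 58) = 1, raising to the 45th power is a bijection on this group: if s^45 ≡ t^45 then (st^{−1})^45 = 1, and the only element of order dividing gcd(45, 58) = 1 is 1, so s = t.
With ψ(0) = 0 this makes ψ injective on all of ℤ/59ℤ, hence bijective (finite equal-size domain and codomain). In particular ψ is surjective.
Since ψ is surjective, we find the preimage of 46. The inverse of x ↦ x^45 on (ℤ/59ℤ)^× is x ↦ x^49, because 45·49 = 2205 = 38·58 + 1 ≡ 1 (mod 58) and x^{58} = 1 for x ≠ 0 (Fermat). So ψ⁻¹(46) = 46^49 mod 59.
Repeated squaring mod 59: 46^1 ≡ 46, 46^2 ≡ 46² = 2116 ≡ 51, 46^4 ≡ 51² = 2601 ≡ 5, 46^8 ≡ 5² = 25, 46^16 ≡ 25² = 625 ≡ 35, 46^32 ≡ 35² = 1225 ≡ 45. Since 49 = 32 + 16 + 1, 46^49 ≡ 45·35·46: 45·35 = 1575 ≡ 41, then 41·46 = 1886 ≡ 57. So 46^49 ≡ 57 (mod 59).
Hence ψ⁻¹(46) = 57.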